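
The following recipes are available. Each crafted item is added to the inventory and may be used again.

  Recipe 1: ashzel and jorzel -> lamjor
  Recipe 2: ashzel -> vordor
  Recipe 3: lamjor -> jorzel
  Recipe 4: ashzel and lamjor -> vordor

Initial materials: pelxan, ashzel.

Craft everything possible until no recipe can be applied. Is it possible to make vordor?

ashzel -> vordor (Recipe 2).

Yes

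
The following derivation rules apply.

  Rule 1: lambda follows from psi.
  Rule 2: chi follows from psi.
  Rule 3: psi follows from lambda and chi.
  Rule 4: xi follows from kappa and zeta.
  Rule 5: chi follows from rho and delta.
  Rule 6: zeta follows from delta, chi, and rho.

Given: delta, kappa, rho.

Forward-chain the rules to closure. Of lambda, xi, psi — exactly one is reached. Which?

rho and delta hold, so chi follows (Rule 5).
delta, chi, and rho hold, so zeta follows (Rule 6).
kappa and zeta hold, so xi follows (Rule 4).
lambda would need psi (Rule 1), but psi is never established. psi would need lambda and chi (Rule 3), but lambda is never established.

xi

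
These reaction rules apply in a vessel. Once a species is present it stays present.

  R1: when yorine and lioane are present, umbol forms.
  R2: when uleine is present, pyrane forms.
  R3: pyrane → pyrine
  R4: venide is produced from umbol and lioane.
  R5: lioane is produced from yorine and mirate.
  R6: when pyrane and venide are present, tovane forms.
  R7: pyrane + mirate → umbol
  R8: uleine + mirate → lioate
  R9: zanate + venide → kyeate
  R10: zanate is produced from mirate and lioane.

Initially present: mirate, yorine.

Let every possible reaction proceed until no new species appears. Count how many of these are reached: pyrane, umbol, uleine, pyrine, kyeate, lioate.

yorine and mirate present → lioane forms (R5).
mirate and lioane present → zanate forms (R10).
yorine and lioane present → umbol forms (R1).
umbol and lioane present → venide forms (R4).
zanate and venide present → kyeate forms (R9).
pyrane would need uleine (R2), but uleine never forms.
umbol: reached.
No rule produces uleine, and it is not given.
pyrine would need pyrane (R3), but pyrane never forms.
kyeate: reached.
lioate would need uleine and mirate (R8), but uleine never forms.
Reached: umbol and kyeate — 2 of the 6.

2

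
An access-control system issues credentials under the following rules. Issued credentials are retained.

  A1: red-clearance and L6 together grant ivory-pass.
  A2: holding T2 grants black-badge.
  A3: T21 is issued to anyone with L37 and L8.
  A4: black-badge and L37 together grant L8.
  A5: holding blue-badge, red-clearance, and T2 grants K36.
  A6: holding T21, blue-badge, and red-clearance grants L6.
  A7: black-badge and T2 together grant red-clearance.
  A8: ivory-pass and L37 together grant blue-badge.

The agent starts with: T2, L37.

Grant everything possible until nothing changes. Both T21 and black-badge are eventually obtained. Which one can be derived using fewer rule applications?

black-badge

black-badge: Holding T2 grants black-badge (A2). [1 rule application]
T21: Holding T2 grants black-badge (A2). Holding black-badge and L37 grants L8 (A4). Holding L37 and L8 grants T21 (A3). [3 rule applications]
black-badge needs fewer.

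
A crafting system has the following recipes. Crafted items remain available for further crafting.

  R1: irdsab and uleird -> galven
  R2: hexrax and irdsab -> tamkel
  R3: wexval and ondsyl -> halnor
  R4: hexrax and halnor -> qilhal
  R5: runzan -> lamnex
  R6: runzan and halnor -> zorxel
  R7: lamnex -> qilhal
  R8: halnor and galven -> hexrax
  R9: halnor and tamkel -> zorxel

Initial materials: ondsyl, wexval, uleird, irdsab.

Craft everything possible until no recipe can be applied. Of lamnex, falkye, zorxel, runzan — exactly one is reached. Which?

Using R3, wexval and ondsyl make halnor.
irdsab and uleird -> galven (R1).
halnor and galven -> hexrax (R8).
hexrax and irdsab -> tamkel (R2).
Using R9, halnor and tamkel make zorxel.
No rule produces runzan, and it is not given. No rule produces falkye, and it is not given. lamnex would need runzan (R5), but runzan is never obtained.

zorxel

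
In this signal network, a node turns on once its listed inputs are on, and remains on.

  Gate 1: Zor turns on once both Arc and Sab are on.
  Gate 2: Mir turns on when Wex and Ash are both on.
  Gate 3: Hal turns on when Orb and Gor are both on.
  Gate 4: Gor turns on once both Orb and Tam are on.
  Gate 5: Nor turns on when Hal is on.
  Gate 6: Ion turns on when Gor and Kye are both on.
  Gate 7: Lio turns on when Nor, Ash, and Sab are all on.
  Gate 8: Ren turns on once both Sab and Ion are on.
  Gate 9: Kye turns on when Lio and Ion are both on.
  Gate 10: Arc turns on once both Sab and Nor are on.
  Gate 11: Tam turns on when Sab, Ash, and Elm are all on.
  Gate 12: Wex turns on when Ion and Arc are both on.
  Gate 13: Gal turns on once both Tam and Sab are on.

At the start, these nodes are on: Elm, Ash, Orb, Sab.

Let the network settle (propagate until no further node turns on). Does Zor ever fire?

Gate 11: Sab, Ash, and Elm on → Tam on.
Gate 4: Orb and Tam on → Gor on.
Gate 3: Orb and Gor on → Hal on.
Hal is on, so Nor turns on (Gate 5).
Gate 10: Sab and Nor on → Arc on.
Gate 1: Arc and Sab on → Zor on.

Yes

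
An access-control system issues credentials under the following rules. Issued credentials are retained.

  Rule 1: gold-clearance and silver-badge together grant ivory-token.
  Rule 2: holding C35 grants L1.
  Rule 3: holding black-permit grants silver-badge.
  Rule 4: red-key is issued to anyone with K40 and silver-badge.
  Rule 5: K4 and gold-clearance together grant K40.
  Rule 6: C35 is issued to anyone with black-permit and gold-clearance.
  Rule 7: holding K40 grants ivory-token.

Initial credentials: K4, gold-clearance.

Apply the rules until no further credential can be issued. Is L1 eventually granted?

L1 would need C35 (Rule 2), but C35 is never granted.

No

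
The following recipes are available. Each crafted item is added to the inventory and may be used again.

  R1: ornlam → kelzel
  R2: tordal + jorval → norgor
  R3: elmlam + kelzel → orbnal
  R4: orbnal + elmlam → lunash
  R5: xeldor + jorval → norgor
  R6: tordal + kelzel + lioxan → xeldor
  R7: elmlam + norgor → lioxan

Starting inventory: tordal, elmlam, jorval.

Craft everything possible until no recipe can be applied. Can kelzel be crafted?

kelzel would need ornlam (R1), but ornlam is never obtained.

No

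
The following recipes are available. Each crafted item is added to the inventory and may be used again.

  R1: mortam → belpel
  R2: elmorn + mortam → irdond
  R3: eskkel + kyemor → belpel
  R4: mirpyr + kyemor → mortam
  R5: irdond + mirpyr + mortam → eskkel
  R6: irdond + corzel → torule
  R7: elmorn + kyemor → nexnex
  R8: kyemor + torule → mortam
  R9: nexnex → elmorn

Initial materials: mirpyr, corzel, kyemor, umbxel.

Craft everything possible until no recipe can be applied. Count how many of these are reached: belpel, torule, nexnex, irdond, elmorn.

1

mirpyr + kyemor → mortam (R4).
Using R1, mortam makes belpel.
belpel: reached.
torule would need irdond and corzel (R6), but irdond is never obtained.
nexnex would need elmorn and kyemor (R7), but elmorn is never obtained.
irdond would need elmorn and mortam (R2), but elmorn is never obtained.
elmorn would need nexnex (R9), but nexnex is never obtained.
Reached: belpel — 1 of the 5.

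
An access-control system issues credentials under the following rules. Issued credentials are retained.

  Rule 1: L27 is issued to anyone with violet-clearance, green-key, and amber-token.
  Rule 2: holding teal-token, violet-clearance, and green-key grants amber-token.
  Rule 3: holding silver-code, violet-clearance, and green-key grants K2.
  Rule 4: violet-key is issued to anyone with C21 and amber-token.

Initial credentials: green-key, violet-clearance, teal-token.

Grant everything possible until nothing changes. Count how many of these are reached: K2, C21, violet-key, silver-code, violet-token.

0

K2 would need silver-code, violet-clearance, and green-key (Rule 3), but silver-code is never granted.
No rule produces C21, and it is not given.
violet-key would need C21 and amber-token (Rule 4), but C21 is never granted.
No rule produces silver-code, and it is not given.
No rule produces violet-token, and it is not given.
None of the 5 are reached.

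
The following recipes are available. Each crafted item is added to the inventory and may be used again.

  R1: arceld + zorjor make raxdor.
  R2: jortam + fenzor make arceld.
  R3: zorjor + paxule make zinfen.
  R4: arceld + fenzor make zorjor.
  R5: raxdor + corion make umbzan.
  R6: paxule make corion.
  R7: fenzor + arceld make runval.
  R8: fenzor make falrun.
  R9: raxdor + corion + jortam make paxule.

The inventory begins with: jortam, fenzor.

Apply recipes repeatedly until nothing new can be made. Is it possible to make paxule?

No

paxule would need raxdor, corion, and jortam (R9), but corion is never obtained.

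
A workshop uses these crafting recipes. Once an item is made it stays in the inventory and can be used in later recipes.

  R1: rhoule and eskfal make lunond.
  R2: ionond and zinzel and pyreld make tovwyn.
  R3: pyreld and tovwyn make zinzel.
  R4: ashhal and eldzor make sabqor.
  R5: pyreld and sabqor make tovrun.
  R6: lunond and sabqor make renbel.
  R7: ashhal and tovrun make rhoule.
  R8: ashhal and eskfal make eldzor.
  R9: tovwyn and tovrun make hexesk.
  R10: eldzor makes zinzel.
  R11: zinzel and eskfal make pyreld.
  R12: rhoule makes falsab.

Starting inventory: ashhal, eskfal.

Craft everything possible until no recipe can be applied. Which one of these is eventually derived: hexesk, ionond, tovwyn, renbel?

renbel

ashhal and eskfal → eldzor (R8).
ashhal and eldzor → sabqor (R4).
eldzor → zinzel (R10).
Using R11, zinzel and eskfal make pyreld.
pyreld and sabqor → tovrun (R5).
Using R7, ashhal and tovrun make rhoule.
rhoule and eskfal → lunond (R1).
Using R6, lunond and sabqor make renbel.
No rule produces ionond, and it is not given. hexesk would need tovwyn and tovrun (R9), but tovwyn is never obtained. tovwyn would need ionond, zinzel, and pyreld (R2), but ionond is never obtained.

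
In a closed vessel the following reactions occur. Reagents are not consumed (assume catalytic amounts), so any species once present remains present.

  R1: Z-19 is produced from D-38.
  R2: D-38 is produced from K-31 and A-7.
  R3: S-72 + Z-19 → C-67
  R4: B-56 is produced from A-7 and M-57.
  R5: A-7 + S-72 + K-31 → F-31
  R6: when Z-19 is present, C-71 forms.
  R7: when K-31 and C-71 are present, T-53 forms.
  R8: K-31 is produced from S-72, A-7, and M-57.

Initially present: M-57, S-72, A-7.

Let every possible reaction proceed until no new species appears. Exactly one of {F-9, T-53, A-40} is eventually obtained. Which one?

S-72, A-7, and M-57 present → K-31 forms (R8).
K-31 and A-7 present → D-38 forms (R2).
D-38 present → Z-19 forms (R1).
Z-19 present → C-71 forms (R6).
K-31 and C-71 present → T-53 forms (R7).
No rule produces A-40, and it is not given. No rule produces F-9, and it is not given.

T-53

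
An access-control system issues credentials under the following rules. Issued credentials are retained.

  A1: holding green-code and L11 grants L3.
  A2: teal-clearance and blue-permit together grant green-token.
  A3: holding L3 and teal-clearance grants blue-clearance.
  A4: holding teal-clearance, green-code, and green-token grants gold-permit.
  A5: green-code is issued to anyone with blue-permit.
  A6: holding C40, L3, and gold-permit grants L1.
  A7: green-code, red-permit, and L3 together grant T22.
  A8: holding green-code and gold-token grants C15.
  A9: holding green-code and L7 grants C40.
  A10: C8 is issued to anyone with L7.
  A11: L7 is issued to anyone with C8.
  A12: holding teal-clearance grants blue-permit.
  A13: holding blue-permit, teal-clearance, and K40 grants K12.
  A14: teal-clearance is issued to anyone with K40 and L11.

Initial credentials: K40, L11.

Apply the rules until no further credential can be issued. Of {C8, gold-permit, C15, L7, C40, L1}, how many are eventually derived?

Holding K40 and L11 grants teal-clearance (A14).
Holding teal-clearance grants blue-permit (A12).
Holding blue-permit grants green-code (A5).
Holding teal-clearance and blue-permit grants green-token (A2).
Holding teal-clearance, green-code, and green-token grants gold-permit (A4).
C8 would need L7 (A10), but L7 is never granted.
gold-permit: reached.
C15 would need green-code and gold-token (A8), but gold-token is never granted.
L7 would need C8 (A11), but C8 is never granted.
C40 would need green-code and L7 (A9), but L7 is never granted.
L1 would need C40, L3, and gold-permit (A6), but C40 is never granted.
Reached: gold-permit — 1 of the 6.

1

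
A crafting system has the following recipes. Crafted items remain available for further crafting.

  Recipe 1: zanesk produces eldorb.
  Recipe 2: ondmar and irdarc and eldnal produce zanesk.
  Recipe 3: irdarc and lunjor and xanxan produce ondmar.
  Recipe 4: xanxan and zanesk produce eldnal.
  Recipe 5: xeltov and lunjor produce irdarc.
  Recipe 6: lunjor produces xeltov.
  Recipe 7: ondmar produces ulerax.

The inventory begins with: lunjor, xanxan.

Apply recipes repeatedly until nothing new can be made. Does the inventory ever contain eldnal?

No

eldnal would need xanxan and zanesk (Recipe 4), but zanesk is never obtained.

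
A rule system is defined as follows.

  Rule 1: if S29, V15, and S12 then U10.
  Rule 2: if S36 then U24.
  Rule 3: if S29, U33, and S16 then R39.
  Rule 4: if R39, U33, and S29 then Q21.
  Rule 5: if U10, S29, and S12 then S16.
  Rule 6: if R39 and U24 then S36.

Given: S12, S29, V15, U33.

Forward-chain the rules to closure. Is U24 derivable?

No

U24 would need S36 (Rule 2), but S36 is never established.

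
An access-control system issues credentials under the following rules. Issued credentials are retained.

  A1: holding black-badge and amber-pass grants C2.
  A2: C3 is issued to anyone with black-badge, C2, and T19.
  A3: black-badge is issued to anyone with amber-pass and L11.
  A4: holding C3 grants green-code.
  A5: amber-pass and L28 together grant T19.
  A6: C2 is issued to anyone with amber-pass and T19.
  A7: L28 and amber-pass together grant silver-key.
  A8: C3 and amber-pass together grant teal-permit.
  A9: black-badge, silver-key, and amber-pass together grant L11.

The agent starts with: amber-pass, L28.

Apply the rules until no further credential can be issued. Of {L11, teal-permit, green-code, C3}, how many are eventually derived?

0

L11 would need black-badge, silver-key, and amber-pass (A9), but black-badge is never granted.
teal-permit would need C3 and amber-pass (A8), but C3 is never granted.
green-code would need C3 (A4), but C3 is never granted.
C3 would need black-badge, C2, and T19 (A2), but black-badge is never granted.
None of the 4 are reached.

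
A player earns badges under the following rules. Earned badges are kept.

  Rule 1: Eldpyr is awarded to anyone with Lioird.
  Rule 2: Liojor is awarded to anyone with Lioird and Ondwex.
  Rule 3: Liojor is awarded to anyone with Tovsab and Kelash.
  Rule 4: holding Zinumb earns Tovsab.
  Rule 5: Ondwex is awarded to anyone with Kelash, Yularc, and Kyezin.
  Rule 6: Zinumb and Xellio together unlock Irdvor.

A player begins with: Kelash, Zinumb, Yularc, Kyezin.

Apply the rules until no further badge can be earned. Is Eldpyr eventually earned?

No

Eldpyr would need Lioird (Rule 1), but Lioird is never earned.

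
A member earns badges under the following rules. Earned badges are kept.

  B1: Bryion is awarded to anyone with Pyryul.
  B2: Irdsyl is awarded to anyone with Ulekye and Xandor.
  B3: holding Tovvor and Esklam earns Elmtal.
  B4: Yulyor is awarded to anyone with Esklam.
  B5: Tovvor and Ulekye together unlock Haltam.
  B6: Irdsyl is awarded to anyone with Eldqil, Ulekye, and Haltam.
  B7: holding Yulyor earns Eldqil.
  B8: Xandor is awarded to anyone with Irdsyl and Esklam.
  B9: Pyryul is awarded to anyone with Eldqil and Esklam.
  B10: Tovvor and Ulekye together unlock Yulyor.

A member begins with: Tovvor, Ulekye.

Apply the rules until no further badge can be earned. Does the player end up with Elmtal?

Elmtal would need Tovvor and Esklam (B3), but Esklam is never earned.

No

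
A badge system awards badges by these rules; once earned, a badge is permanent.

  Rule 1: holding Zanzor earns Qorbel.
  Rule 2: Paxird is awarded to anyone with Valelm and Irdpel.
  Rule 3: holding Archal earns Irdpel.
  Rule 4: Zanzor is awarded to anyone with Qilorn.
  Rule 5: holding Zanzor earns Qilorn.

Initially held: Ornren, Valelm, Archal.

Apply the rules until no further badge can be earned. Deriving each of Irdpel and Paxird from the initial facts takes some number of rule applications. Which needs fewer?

Irdpel: With Archal, Irdpel is earned (Rule 3). [1 rule application]
Paxird: With Archal, Irdpel is earned (Rule 3). With Valelm and Irdpel, Paxird is earned (Rule 2). [2 rule applications]
Irdpel needs fewer.

Irdpel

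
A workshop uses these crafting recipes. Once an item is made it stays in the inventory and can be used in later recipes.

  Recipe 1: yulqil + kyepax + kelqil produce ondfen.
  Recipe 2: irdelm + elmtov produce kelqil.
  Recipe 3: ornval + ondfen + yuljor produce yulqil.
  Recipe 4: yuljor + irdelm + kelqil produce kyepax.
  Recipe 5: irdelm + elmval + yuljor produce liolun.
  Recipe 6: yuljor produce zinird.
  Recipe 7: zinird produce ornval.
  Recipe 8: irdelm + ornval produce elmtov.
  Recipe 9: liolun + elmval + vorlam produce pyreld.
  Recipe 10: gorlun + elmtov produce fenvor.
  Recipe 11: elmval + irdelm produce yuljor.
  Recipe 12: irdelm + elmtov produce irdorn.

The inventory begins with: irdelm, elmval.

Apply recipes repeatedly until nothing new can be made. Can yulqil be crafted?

No

yulqil would need ornval, ondfen, and yuljor (Recipe 3), but ondfen is never obtained.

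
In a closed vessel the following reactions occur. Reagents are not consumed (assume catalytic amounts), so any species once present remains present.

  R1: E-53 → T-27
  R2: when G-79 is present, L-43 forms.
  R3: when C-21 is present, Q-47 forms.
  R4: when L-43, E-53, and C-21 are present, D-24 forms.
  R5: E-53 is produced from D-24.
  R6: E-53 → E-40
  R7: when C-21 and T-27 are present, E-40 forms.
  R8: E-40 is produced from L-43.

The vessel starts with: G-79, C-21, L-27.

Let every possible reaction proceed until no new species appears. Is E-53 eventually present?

E-53 would need D-24 (R5), but D-24 never forms.

No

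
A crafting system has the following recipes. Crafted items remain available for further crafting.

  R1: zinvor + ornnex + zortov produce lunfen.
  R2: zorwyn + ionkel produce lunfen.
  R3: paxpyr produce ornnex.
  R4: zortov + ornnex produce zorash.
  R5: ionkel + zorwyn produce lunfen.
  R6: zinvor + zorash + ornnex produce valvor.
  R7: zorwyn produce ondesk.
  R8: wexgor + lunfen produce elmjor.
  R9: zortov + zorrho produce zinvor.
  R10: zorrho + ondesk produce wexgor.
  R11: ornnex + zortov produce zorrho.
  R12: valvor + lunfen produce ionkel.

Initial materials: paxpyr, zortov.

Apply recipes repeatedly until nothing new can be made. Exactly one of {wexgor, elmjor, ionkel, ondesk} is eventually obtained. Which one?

paxpyr → ornnex (R3).
ornnex + zortov → zorrho (R11).
Using R4, zortov and ornnex make zorash.
zortov + zorrho → zinvor (R9).
Using R1, zinvor, ornnex, and zortov make lunfen.
Using R6, zinvor, zorash, and ornnex make valvor.
Using R12, valvor and lunfen make ionkel.
elmjor would need wexgor and lunfen (R8), but wexgor is never obtained. ondesk would need zorwyn (R7), but zorwyn is never obtained. wexgor would need zorrho and ondesk (R10), but ondesk is never obtained.

ionkel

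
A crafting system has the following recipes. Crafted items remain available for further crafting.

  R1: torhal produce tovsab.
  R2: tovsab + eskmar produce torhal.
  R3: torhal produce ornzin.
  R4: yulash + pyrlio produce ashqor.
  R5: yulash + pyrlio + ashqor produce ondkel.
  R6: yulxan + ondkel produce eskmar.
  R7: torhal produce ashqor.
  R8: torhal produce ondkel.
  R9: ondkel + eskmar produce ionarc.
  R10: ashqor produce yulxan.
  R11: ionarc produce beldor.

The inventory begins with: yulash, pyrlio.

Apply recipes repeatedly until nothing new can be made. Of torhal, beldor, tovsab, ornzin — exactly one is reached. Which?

beldor

Using R4, yulash and pyrlio make ashqor.
Using R5, yulash, pyrlio, and ashqor make ondkel.
ashqor → yulxan (R10).
yulxan + ondkel → eskmar (R6).
Using R9, ondkel and eskmar make ionarc.
Using R11, ionarc makes beldor.
tovsab would need torhal (R1), but torhal is never obtained. torhal would need tovsab and eskmar (R2), but tovsab is never obtained. ornzin would need torhal (R3), but torhal is never obtained.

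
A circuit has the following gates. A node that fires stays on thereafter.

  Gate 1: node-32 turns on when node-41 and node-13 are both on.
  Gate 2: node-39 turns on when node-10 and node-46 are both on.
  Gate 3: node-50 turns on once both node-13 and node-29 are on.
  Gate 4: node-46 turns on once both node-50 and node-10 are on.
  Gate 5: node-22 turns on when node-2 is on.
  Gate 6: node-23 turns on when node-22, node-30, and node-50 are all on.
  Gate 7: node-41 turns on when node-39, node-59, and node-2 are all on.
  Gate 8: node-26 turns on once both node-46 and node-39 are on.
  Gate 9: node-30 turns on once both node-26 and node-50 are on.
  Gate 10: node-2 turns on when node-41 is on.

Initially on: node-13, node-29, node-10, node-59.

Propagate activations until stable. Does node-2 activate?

node-2 would need node-41 (Gate 10), but node-41 never turns on.

No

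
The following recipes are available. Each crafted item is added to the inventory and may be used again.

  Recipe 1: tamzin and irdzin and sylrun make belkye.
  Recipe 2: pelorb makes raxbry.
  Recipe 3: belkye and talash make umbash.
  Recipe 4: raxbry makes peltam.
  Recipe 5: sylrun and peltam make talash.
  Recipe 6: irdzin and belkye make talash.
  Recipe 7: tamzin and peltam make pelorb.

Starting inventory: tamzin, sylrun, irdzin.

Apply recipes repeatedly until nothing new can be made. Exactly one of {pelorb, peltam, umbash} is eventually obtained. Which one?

umbash

Using Recipe 1, tamzin, irdzin, and sylrun make belkye.
irdzin and belkye → talash (Recipe 6).
Using Recipe 3, belkye and talash make umbash.
pelorb would need tamzin and peltam (Recipe 7), but peltam is never obtained. peltam would need raxbry (Recipe 4), but raxbry is never obtained.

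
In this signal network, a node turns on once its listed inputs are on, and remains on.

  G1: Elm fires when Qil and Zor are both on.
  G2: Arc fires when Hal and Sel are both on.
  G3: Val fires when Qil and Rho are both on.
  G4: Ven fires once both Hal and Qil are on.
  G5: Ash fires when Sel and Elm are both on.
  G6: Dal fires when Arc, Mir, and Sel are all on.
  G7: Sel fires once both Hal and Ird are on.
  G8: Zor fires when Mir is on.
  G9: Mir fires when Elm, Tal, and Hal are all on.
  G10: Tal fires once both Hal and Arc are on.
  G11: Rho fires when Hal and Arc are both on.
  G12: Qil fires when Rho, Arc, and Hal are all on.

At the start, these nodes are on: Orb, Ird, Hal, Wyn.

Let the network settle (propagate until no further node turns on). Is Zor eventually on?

Zor would need Mir (G8), but Mir never turns on.

No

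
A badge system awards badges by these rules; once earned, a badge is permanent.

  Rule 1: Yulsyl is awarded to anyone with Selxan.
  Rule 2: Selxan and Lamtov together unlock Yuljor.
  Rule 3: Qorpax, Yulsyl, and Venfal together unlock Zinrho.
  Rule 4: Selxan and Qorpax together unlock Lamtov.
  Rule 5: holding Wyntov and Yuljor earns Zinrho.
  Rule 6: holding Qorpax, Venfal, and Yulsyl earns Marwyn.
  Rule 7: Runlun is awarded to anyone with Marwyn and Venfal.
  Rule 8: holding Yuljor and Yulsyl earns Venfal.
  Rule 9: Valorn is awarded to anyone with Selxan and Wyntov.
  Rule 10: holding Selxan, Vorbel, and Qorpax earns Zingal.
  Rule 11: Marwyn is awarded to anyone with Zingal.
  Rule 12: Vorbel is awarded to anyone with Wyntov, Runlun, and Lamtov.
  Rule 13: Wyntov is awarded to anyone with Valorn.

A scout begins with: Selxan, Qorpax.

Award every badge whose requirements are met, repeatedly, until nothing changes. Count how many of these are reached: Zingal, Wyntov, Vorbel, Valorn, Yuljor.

With Selxan and Qorpax, Lamtov is earned (Rule 4).
With Selxan and Lamtov, Yuljor is earned (Rule 2).
Zingal would need Selxan, Vorbel, and Qorpax (Rule 10), but Vorbel is never earned.
Wyntov would need Valorn (Rule 13), but Valorn is never earned.
Vorbel would need Wyntov, Runlun, and Lamtov (Rule 12), but Wyntov is never earned.
Valorn would need Selxan and Wyntov (Rule 9), but Wyntov is never earned.
Yuljor: reached.
Reached: Yuljor — 1 of the 5.

1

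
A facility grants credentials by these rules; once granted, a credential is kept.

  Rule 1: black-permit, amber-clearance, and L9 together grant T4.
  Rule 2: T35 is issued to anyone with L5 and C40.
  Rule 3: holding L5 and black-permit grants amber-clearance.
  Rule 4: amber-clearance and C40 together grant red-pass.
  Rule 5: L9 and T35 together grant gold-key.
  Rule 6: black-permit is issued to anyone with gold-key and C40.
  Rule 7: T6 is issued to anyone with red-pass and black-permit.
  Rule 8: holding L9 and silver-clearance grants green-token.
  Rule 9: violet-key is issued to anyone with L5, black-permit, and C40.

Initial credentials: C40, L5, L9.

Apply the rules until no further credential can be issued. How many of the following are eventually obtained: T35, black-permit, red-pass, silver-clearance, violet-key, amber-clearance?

5

Holding L5 and C40 grants T35 (Rule 2).
Holding L9 and T35 grants gold-key (Rule 5).
Holding gold-key and C40 grants black-permit (Rule 6).
Holding L5 and black-permit grants amber-clearance (Rule 3).
Holding L5, black-permit, and C40 grants violet-key (Rule 9).
Holding amber-clearance and C40 grants red-pass (Rule 4).
T35: reached.
black-permit: reached.
red-pass: reached.
No rule produces silver-clearance, and it is not given.
violet-key: reached.
amber-clearance: reached.
Reached: T35, black-permit, red-pass, violet-key, and amber-clearance — 5 of the 6.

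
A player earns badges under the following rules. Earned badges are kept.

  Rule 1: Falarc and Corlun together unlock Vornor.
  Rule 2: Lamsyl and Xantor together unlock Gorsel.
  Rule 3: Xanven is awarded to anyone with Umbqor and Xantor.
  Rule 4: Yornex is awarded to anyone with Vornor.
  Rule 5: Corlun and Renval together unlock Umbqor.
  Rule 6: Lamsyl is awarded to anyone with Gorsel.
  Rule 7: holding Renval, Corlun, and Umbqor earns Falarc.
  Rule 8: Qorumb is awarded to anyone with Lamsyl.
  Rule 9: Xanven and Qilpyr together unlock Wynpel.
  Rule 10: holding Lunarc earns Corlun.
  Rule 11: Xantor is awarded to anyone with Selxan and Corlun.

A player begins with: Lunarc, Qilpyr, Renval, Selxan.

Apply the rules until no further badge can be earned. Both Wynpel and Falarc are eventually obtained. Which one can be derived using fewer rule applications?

Falarc: With Lunarc, Corlun is earned (Rule 10). With Corlun and Renval, Umbqor is earned (Rule 5). With Renval, Corlun, and Umbqor, Falarc is earned (Rule 7). [3 rule applications]
Wynpel: With Lunarc, Corlun is earned (Rule 10). With Selxan and Corlun, Xantor is earned (Rule 11). With Corlun and Renval, Umbqor is earned (Rule 5). With Umbqor and Xantor, Xanven is earned (Rule 3). With Xanven and Qilpyr, Wynpel is earned (Rule 9). [5 rule applications]
Falarc needs fewer.

Falarc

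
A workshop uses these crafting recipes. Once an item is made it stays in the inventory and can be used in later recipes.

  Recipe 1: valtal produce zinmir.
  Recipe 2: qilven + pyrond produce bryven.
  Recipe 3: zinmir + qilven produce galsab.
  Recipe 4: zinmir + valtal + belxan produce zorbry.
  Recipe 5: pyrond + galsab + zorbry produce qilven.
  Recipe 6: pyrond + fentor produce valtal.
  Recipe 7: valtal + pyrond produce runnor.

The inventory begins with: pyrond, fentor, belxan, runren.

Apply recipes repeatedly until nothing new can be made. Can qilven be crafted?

No

qilven would need pyrond, galsab, and zorbry (Recipe 5), but galsab is never obtained.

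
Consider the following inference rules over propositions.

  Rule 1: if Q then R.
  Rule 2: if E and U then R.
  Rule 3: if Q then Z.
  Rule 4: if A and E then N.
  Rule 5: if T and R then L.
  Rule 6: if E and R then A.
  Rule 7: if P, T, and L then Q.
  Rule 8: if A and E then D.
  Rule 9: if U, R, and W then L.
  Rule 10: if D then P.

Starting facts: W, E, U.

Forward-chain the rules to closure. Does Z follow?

Z would need Q (Rule 3), but Q is never established.

No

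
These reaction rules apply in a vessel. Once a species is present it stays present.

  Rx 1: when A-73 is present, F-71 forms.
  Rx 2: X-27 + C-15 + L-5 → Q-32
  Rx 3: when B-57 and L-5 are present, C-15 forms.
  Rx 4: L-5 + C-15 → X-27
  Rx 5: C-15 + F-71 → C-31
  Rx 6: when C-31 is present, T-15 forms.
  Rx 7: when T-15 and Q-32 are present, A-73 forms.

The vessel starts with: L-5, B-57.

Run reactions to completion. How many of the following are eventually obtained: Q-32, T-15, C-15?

B-57 and L-5 present → C-15 forms (Rx 3).
L-5 and C-15 present → X-27 forms (Rx 4).
X-27, C-15, and L-5 present → Q-32 forms (Rx 2).
Q-32: reached.
T-15 would need C-31 (Rx 6), but C-31 never forms.
C-15: reached.
Reached: Q-32 and C-15 — 2 of the 3.

2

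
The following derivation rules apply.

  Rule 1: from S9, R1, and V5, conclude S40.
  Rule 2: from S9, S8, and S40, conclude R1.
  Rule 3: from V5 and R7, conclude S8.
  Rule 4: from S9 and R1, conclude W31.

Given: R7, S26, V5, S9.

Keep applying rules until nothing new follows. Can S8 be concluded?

From V5 and R7, Rule 3 gives S8.

Yes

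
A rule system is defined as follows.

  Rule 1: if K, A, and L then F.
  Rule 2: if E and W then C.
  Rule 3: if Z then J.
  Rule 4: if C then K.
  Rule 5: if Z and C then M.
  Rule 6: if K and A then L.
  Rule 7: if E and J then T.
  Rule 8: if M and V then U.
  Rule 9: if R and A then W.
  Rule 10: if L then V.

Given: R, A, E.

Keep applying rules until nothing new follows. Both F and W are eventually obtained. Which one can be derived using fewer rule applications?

W: From R and A, Rule 9 gives W. [1 rule application]
F: R and A hold, so W follows (Rule 9). E and W hold, so C follows (Rule 2). From C, Rule 4 gives K. From K and A, Rule 6 gives L. K, A, and L hold, so F follows (Rule 1). [5 rule applications]
W needs fewer.

W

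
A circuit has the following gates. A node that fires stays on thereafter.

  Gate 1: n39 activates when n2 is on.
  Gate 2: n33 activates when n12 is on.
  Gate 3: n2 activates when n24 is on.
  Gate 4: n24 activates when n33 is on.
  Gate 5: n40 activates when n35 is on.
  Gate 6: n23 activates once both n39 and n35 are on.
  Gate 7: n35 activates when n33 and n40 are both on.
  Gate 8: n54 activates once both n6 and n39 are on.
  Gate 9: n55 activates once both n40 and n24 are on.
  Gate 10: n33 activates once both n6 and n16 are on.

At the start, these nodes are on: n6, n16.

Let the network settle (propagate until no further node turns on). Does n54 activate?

Yes

Gate 10: n6 and n16 on → n33 on.
Gate 4: n33 on → n24 on.
n24 is on, so n2 activates (Gate 3).
Gate 1: n2 on → n39 on.
Gate 8: n6 and n39 on → n54 on.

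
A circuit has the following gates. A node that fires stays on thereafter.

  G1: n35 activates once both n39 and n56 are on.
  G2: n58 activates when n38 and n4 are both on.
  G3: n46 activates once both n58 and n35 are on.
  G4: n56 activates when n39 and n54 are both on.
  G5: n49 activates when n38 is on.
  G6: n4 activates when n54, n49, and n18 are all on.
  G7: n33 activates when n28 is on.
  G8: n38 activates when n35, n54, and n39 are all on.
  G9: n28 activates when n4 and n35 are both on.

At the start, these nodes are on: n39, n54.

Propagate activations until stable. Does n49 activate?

Yes

n39 and n54 are on, so n56 activates (G4).
n39 and n56 are on, so n35 activates (G1).
G8: n35, n54, and n39 on → n38 on.
G5: n38 on → n49 on.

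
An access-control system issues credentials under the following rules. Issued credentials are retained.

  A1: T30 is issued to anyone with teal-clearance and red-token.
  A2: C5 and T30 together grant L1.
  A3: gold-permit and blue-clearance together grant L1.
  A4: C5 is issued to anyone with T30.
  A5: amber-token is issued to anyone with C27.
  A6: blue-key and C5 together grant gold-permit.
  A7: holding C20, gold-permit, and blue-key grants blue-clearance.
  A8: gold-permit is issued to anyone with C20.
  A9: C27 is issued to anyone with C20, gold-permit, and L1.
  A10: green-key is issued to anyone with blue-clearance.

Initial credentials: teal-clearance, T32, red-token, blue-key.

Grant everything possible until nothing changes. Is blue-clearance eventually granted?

No

blue-clearance would need C20, gold-permit, and blue-key (A7), but C20 is never granted.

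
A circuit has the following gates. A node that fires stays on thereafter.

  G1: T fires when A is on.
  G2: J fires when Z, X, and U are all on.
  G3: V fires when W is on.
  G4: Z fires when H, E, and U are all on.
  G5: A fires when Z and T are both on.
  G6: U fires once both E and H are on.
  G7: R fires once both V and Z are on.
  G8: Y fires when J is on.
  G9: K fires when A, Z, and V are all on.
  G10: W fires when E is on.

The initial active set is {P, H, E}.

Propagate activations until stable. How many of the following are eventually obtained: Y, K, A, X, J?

0

Y would need J (G8), but J never turns on.
K would need A, Z, and V (G9), but A never turns on.
A would need Z and T (G5), but T never turns on.
No rule produces X, and it is not given.
J would need Z, X, and U (G2), but X never turns on.
None of the 5 are reached.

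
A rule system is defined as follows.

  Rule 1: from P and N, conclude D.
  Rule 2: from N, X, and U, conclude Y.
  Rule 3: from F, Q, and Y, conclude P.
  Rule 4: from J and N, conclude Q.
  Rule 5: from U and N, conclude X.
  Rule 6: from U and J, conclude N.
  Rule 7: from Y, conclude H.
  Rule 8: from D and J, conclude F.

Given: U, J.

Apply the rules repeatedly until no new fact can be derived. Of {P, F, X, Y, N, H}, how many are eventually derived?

From U and J, Rule 6 gives N.
U and N hold, so X follows (Rule 5).
From N, X, and U, Rule 2 gives Y.
From Y, Rule 7 gives H.
P would need F, Q, and Y (Rule 3), but F is never established.
F would need D and J (Rule 8), but D is never established.
X: reached.
Y: reached.
N: reached.
H: reached.
Reached: X, Y, N, and H — 4 of the 6.

4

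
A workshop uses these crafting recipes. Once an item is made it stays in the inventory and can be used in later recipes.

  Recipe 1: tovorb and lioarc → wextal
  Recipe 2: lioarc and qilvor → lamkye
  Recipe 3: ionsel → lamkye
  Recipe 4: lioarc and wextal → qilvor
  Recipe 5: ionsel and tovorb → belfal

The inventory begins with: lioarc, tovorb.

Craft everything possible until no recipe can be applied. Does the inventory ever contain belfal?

No

belfal would need ionsel and tovorb (Recipe 5), but ionsel is never obtained.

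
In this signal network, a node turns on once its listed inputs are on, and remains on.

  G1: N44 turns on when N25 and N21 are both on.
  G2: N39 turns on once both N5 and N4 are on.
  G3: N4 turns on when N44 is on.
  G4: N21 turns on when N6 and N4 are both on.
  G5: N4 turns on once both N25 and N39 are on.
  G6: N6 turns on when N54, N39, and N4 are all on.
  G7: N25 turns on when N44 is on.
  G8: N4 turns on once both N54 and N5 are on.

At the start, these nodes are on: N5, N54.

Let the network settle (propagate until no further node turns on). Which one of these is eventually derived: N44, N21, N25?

N54 and N5 are on, so N4 turns on (G8).
N5 and N4 are on, so N39 turns on (G2).
G6: N54, N39, and N4 on → N6 on.
N6 and N4 are on, so N21 turns on (G4).
N25 would need N44 (G7), but N44 never turns on. N44 would need N25 and N21 (G1), but N25 never turns on.

N21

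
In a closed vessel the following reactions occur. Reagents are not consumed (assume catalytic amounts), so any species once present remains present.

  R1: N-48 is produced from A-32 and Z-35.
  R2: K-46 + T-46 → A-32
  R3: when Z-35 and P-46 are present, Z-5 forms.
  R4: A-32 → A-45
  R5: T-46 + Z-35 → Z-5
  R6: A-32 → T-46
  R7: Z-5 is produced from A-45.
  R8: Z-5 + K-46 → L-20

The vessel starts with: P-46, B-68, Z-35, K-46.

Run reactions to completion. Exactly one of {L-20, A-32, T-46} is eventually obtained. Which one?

L-20

Z-35 and P-46 present → Z-5 forms (R3).
Z-5 and K-46 present → L-20 forms (R8).
T-46 would need A-32 (R6), but A-32 never forms. A-32 would need K-46 and T-46 (R2), but T-46 never forms.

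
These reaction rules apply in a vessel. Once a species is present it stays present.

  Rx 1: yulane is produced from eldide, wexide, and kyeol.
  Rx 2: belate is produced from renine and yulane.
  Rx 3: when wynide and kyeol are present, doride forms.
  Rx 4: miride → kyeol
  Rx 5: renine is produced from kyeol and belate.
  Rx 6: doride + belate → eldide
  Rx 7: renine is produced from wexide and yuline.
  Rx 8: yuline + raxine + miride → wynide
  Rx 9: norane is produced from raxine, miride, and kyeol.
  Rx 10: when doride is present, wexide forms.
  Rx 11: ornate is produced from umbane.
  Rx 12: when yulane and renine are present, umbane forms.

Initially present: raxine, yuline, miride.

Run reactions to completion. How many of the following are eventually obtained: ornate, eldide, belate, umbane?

ornate would need umbane (Rx 11), but umbane never forms.
eldide would need doride and belate (Rx 6), but belate never forms.
belate would need renine and yulane (Rx 2), but yulane never forms.
umbane would need yulane and renine (Rx 12), but yulane never forms.
None of the 4 are reached.

0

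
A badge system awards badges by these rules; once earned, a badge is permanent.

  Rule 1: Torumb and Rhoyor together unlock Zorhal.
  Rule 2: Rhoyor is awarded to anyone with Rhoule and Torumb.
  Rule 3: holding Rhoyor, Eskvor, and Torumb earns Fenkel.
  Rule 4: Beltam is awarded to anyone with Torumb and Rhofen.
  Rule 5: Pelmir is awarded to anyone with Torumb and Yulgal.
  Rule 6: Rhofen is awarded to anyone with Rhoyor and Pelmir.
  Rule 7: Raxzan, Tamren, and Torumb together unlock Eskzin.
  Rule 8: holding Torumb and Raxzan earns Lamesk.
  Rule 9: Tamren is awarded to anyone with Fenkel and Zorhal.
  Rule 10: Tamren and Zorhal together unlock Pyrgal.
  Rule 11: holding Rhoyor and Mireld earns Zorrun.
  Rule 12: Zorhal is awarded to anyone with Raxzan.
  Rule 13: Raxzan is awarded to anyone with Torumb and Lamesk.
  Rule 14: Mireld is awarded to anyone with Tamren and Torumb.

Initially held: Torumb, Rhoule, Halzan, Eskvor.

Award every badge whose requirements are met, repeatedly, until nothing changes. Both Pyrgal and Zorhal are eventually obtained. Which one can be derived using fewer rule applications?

Zorhal: With Rhoule and Torumb, Rhoyor is earned (Rule 2). With Torumb and Rhoyor, Zorhal is earned (Rule 1). [2 rule applications]
Pyrgal: With Rhoule and Torumb, Rhoyor is earned (Rule 2). With Rhoyor, Eskvor, and Torumb, Fenkel is earned (Rule 3). With Torumb and Rhoyor, Zorhal is earned (Rule 1). With Fenkel and Zorhal, Tamren is earned (Rule 9). With Tamren and Zorhal, Pyrgal is earned (Rule 10). [5 rule applications]
Zorhal needs fewer.

Zorhal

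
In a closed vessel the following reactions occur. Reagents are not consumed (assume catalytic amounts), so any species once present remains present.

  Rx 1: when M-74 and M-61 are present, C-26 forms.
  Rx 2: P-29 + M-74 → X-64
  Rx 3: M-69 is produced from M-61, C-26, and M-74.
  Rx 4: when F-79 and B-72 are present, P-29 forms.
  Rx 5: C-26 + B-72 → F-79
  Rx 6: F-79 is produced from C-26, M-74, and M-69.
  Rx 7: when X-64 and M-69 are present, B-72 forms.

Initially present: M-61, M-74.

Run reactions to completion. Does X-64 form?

No

X-64 would need P-29 and M-74 (Rx 2), but P-29 never forms.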